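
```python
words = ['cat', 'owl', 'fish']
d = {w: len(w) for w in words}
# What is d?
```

{'cat': 3, 'owl': 3, 'fish': 4}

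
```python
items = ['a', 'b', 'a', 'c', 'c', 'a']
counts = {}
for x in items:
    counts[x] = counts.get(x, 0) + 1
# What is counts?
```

Initial: counts = {}, items = ['a', 'b', 'a', 'c', 'c', 'a']
See 'a': counts = {'a': 1}
See 'b': counts = {'a': 1, 'b': 1}
See 'a': counts = {'a': 2, 'b': 1}
See 'c': counts = {'a': 2, 'b': 1, 'c': 1}
See 'c': counts = {'a': 2, 'b': 1, 'c': 2}
See 'a': counts = {'a': 3, 'b': 1, 'c': 2}

{'a': 3, 'b': 1, 'c': 2}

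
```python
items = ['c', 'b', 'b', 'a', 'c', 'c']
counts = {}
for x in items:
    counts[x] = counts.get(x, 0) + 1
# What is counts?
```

Initial: counts = {}, items = ['c', 'b', 'b', 'a', 'c', 'c']
See 'c': counts = {'c': 1}
See 'b': counts = {'c': 1, 'b': 1}
See 'b': counts = {'c': 1, 'b': 2}
See 'a': counts = {'c': 1, 'b': 2, 'a': 1}
See 'c': counts = {'c': 2, 'b': 2, 'a': 1}
See 'c': counts = {'c': 3, 'b': 2, 'a': 1}

{'c': 3, 'b': 2, 'a': 1}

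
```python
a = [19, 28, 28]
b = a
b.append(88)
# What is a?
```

After line 1: a = [19, 28, 28]
After line 2 (b = a is an alias, same object): a = [19, 28, 28], b = [19, 28, 28]
After line 3 (b.append mutates the shared list): a = [19, 28, 28, 88], b = [19, 28, 28, 88]

[19, 28, 28, 88]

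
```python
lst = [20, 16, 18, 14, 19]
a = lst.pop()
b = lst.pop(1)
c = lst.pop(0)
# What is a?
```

After line 1: lst = [20, 16, 18, 14, 19]
After line 2 (pop() -> a = 19): lst = [20, 16, 18, 14]
After line 3 (pop(1) -> b = 16): lst = [20, 18, 14]
After line 4 (pop(0) -> c = 20): lst = [18, 14]

19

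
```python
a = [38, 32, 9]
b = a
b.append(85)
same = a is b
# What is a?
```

After line 1: a = [38, 32, 9]
After line 2 (b = a is an alias, same object): a = [38, 32, 9], b = [38, 32, 9]
After line 3 (b.append mutates the shared list): a = [38, 32, 9, 85], b = [38, 32, 9, 85]
After line 4 (same = a is b; same object -> True): same = True

[38, 32, 9, 85]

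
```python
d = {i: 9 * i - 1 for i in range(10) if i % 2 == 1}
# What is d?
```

{1: 8, 3: 26, 5: 44, 7: 62, 9: 80}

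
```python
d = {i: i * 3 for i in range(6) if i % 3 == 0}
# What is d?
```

{0: 0, 3: 9}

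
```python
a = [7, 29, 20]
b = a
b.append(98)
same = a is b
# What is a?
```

After line 1: a = [7, 29, 20]
After line 2 (b = a is an alias, same object): a = [7, 29, 20], b = [7, 29, 20]
After line 3 (b.append mutates the shared list): a = [7, 29, 20, 98], b = [7, 29, 20, 98]
After line 4 (same = a is b; same object -> True): same = True

[7, 29, 20, 98]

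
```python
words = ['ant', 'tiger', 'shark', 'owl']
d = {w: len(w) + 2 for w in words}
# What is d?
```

{'ant': 5, 'tiger': 7, 'shark': 7, 'owl': 5}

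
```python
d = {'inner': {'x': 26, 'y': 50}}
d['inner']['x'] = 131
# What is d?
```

After line 1: d = {'inner': {'x': 26, 'y': 50}}
After line 2 (inner x overwritten): d = {'inner': {'x': 131, 'y': 50}}

{'inner': {'x': 131, 'y': 50}}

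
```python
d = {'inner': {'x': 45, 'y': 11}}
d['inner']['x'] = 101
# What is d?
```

After line 1: d = {'inner': {'x': 45, 'y': 11}}
After line 2 (inner x overwritten): d = {'inner': {'x': 101, 'y': 11}}

{'inner': {'x': 101, 'y': 11}}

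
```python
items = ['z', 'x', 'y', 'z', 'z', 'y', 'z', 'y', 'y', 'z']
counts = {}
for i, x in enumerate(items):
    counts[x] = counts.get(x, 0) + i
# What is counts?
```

Initial: counts = {}, items = ['z', 'x', 'y', 'z', 'z', 'y', 'z', 'y', 'y', 'z']
i=0, x='z': counts = {'z': 0}
i=1, x='x': counts = {'z': 0, 'x': 1}
i=2, x='y': counts = {'z': 0, 'x': 1, 'y': 2}
i=3, x='z': counts = {'z': 3, 'x': 1, 'y': 2}
i=4, x='z': counts = {'z': 7, 'x': 1, 'y': 2}
i=5, x='y': counts = {'z': 7, 'x': 1, 'y': 7}
i=6, x='z': counts = {'z': 13, 'x': 1, 'y': 7}
i=7, x='y': counts = {'z': 13, 'x': 1, 'y': 14}
i=8, x='y': counts = {'z': 13, 'x': 1, 'y': 22}
i=9, x='z': counts = {'z': 22, 'x': 1, 'y': 22}

{'z': 22, 'x': 1, 'y': 22}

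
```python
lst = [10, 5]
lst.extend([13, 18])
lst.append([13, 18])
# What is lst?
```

After line 1: lst = [10, 5]
After line 2 (extend unpacks [13, 18]): lst = [10, 5, 13, 18]
After line 3 (append adds [13, 18] as single element): lst = [10, 5, 13, 18, [13, 18]]

[10, 5, 13, 18, [13, 18]]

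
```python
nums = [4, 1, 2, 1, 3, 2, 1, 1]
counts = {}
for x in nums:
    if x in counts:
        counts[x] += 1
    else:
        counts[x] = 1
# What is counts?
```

Initial: counts = {}, nums = [4, 1, 2, 1, 3, 2, 1, 1]
See 4: counts = {4: 1}
See 1: counts = {4: 1, 1: 1}
See 2: counts = {4: 1, 1: 1, 2: 1}
See 1: counts = {4: 1, 1: 2, 2: 1}
See 3: counts = {4: 1, 1: 2, 2: 1, 3: 1}
See 2: counts = {4: 1, 1: 2, 2: 2, 3: 1}
See 1: counts = {4: 1, 1: 3, 2: 2, 3: 1}
See 1: counts = {4: 1, 1: 4, 2: 2, 3: 1}

{4: 1, 1: 4, 2: 2, 3: 1}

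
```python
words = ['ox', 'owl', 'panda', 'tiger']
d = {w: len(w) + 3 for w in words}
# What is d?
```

{'ox': 5, 'owl': 6, 'panda': 8, 'tiger': 8}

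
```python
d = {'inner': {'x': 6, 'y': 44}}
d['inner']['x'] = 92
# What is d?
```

After line 1: d = {'inner': {'x': 6, 'y': 44}}
After line 2 (inner x overwritten): d = {'inner': {'x': 92, 'y': 44}}

{'inner': {'x': 92, 'y': 44}}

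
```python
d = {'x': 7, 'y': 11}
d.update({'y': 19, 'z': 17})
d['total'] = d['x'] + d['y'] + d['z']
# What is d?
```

After line 1: d = {'x': 7, 'y': 11}
After line 2 (y overwritten, z added): d = {'x': 7, 'y': 19, 'z': 17}
After line 3 (total = 7 + 19 + 17 = 43): d = {'x': 7, 'y': 19, 'z': 17, 'total': 43}

{'x': 7, 'y': 19, 'z': 17, 'total': 43}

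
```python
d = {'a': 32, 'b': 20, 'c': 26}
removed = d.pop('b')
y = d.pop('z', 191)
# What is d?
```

After line 1: d = {'a': 32, 'b': 20, 'c': 26}
After line 2 (pop 'b' returns 20): d = {'a': 32, 'c': 26}, removed = 20
After line 3 (pop 'z' missing, returns default 191): d = {'a': 32, 'c': 26}, y = 191

{'a': 32, 'c': 26}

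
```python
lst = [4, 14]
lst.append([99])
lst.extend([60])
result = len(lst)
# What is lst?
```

After line 1: lst = [4, 14]
After line 2 (append adds [99] as single element): lst = [4, 14, [99]]
After line 3 (extend unpacks [60], adds 60): lst = [4, 14, [99], 60]
After line 4: result = len(lst) = 4

[4, 14, [99], 60]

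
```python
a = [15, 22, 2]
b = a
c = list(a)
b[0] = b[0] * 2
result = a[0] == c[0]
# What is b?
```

After line 1: a = [15, 22, 2]
After line 2 (b = a, alias): a = [15, 22, 2], b = [15, 22, 2]
After line 3 (c = list(a) is a copy, new object): c = [15, 22, 2]
After line 4 (b[0] = 15 * 2 = 30; mutates shared a/b): a = b = [30, 22, 2], c = [15, 22, 2]
After line 5 (a[0] = 30, c[0] = 15; result = False)

[30, 22, 2]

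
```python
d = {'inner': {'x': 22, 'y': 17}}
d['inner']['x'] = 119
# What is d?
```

After line 1: d = {'inner': {'x': 22, 'y': 17}}
After line 2 (inner x overwritten): d = {'inner': {'x': 119, 'y': 17}}

{'inner': {'x': 119, 'y': 17}}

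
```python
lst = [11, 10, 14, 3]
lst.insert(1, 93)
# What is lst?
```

[11, 93, 10, 14, 3]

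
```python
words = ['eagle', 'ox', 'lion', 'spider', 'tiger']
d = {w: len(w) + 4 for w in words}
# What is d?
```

{'eagle': 9, 'ox': 6, 'lion': 8, 'spider': 10, 'tiger': 9}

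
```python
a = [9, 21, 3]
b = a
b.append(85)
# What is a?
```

After line 1: a = [9, 21, 3]
After line 2 (b = a is an alias, same object): a = [9, 21, 3], b = [9, 21, 3]
After line 3 (b.append mutates the shared list): a = [9, 21, 3, 85], b = [9, 21, 3, 85]

[9, 21, 3, 85]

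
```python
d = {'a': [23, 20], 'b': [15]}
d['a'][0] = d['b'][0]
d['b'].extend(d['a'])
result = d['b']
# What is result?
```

After line 1: d = {'a': [23, 20], 'b': [15]}
After line 2 (a[0] = b[0] = 15): d = {'a': [15, 20], 'b': [15]}
After line 3 (b.extend(a) appends [15, 20]): d = {'a': [15, 20], 'b': [15, 15, 20]}
After line 4: result = d['b'] = [15, 15, 20]

[15, 15, 20]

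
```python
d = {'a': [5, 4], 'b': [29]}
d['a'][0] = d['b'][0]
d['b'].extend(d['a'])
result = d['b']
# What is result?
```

After line 1: d = {'a': [5, 4], 'b': [29]}
After line 2 (a[0] = b[0] = 29): d = {'a': [29, 4], 'b': [29]}
After line 3 (b.extend(a) appends [29, 4]): d = {'a': [29, 4], 'b': [29, 29, 4]}
After line 4: result = d['b'] = [29, 29, 4]

[29, 29, 4]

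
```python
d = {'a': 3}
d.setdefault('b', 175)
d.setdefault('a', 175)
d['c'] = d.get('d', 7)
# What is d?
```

After line 1: d = {'a': 3}
After line 2 (setdefault adds 'b'=175): d = {'a': 3, 'b': 175}
After line 3 (setdefault 'a' no-op, already exists): d = {'a': 3, 'b': 175}
After line 4 (get('d', 7) returns default since 'd' not in d): d = {'a': 3, 'b': 175, 'c': 7}

{'a': 3, 'b': 175, 'c': 7}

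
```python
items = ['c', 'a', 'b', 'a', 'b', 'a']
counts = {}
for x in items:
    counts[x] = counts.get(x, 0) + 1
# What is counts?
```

Initial: counts = {}, items = ['c', 'a', 'b', 'a', 'b', 'a']
See 'c': counts = {'c': 1}
See 'a': counts = {'c': 1, 'a': 1}
See 'b': counts = {'c': 1, 'a': 1, 'b': 1}
See 'a': counts = {'c': 1, 'a': 2, 'b': 1}
See 'b': counts = {'c': 1, 'a': 2, 'b': 2}
See 'a': counts = {'c': 1, 'a': 3, 'b': 2}

{'c': 1, 'a': 3, 'b': 2}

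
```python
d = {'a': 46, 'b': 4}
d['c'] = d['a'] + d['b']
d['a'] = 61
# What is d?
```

After line 1: d = {'a': 46, 'b': 4}
After line 2 (d['c'] = 46 + 4): d = {'a': 46, 'b': 4, 'c': 50}
After line 3: d = {'a': 61, 'b': 4, 'c': 50}

{'a': 61, 'b': 4, 'c': 50}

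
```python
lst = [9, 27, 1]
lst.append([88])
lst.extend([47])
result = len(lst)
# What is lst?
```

After line 1: lst = [9, 27, 1]
After line 2 (append adds [88] as single element): lst = [9, 27, 1, [88]]
After line 3 (extend unpacks [47], adds 47): lst = [9, 27, 1, [88], 47]
After line 4: result = len(lst) = 5

[9, 27, 1, [88], 47]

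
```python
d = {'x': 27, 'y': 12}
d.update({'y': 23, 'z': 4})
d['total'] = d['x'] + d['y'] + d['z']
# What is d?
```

After line 1: d = {'x': 27, 'y': 12}
After line 2 (y overwritten, z added): d = {'x': 27, 'y': 23, 'z': 4}
After line 3 (total = 27 + 23 + 4 = 54): d = {'x': 27, 'y': 23, 'z': 4, 'total': 54}

{'x': 27, 'y': 23, 'z': 4, 'total': 54}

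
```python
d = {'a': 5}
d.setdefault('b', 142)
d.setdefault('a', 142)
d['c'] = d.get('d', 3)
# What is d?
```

After line 1: d = {'a': 5}
After line 2 (setdefault adds 'b'=142): d = {'a': 5, 'b': 142}
After line 3 (setdefault 'a' no-op, already exists): d = {'a': 5, 'b': 142}
After line 4 (get('d', 3) returns default since 'd' not in d): d = {'a': 5, 'b': 142, 'c': 3}

{'a': 5, 'b': 142, 'c': 3}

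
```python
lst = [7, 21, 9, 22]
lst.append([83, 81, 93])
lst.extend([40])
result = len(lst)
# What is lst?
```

After line 1: lst = [7, 21, 9, 22]
After line 2 (append adds [83, 81, 93] as single element): lst = [7, 21, 9, 22, [83, 81, 93]]
After line 3 (extend unpacks [40], adds 40): lst = [7, 21, 9, 22, [83, 81, 93], 40]
After line 4: result = len(lst) = 6

[7, 21, 9, 22, [83, 81, 93], 40]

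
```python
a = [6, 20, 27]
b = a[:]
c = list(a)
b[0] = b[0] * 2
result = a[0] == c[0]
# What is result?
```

After line 1: a = [6, 20, 27]
After line 2 (b = a[:], copy): a = [6, 20, 27], b = [6, 20, 27]
After line 3 (c = list(a) is a copy, new object): c = [6, 20, 27]
After line 4 (b[0] = 6 * 2 = 12; only b mutates (copy)): a = [6, 20, 27], b = [12, 20, 27], c = [6, 20, 27]
After line 5 (a[0] = 6, c[0] = 6; result = True)

True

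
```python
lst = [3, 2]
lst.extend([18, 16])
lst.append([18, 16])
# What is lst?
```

After line 1: lst = [3, 2]
After line 2 (extend unpacks [18, 16]): lst = [3, 2, 18, 16]
After line 3 (append adds [18, 16] as single element): lst = [3, 2, 18, 16, [18, 16]]

[3, 2, 18, 16, [18, 16]]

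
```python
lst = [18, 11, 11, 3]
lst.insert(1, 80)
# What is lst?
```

[18, 80, 11, 11, 3]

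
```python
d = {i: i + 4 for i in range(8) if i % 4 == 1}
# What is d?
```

{1: 5, 5: 9}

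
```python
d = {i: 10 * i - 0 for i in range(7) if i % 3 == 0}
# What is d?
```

{0: 0, 3: 30, 6: 60}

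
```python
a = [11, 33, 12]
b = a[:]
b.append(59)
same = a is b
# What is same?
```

After line 1: a = [11, 33, 12]
After line 2 (b = a[:] is a shallow copy, new object): a = [11, 33, 12], b = [11, 33, 12]
After line 3 (append only mutates b): a = [11, 33, 12], b = [11, 33, 12, 59]
After line 4 (same = a is b; different objects -> False): same = False

False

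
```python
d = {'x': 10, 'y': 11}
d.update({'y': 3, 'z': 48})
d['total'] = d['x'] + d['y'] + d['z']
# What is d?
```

After line 1: d = {'x': 10, 'y': 11}
After line 2 (y overwritten, z added): d = {'x': 10, 'y': 3, 'z': 48}
After line 3 (total = 10 + 3 + 48 = 61): d = {'x': 10, 'y': 3, 'z': 48, 'total': 61}

{'x': 10, 'y': 3, 'z': 48, 'total': 61}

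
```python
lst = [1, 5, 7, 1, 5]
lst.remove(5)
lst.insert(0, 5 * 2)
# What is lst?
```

After line 1: lst = [1, 5, 7, 1, 5]
After line 2 (remove first 5): lst = [1, 7, 1, 5]
After line 3 (insert 10 at index 0): lst = [10, 1, 7, 1, 5]

[10, 1, 7, 1, 5]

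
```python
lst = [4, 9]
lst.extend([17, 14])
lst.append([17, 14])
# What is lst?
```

After line 1: lst = [4, 9]
After line 2 (extend unpacks [17, 14]): lst = [4, 9, 17, 14]
After line 3 (append adds [17, 14] as single element): lst = [4, 9, 17, 14, [17, 14]]

[4, 9, 17, 14, [17, 14]]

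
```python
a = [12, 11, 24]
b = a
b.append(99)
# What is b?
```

After line 1: a = [12, 11, 24]
After line 2 (b = a is an alias, same object): a = [12, 11, 24], b = [12, 11, 24]
After line 3 (b.append mutates the shared list): a = [12, 11, 24, 99], b = [12, 11, 24, 99]

[12, 11, 24, 99]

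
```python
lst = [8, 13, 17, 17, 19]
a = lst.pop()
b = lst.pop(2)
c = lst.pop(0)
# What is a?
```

After line 1: lst = [8, 13, 17, 17, 19]
After line 2 (pop() -> a = 19): lst = [8, 13, 17, 17]
After line 3 (pop(2) -> b = 17): lst = [8, 13, 17]
After line 4 (pop(0) -> c = 8): lst = [13, 17]

19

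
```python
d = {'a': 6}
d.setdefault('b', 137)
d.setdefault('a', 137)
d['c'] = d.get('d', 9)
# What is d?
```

After line 1: d = {'a': 6}
After line 2 (setdefault adds 'b'=137): d = {'a': 6, 'b': 137}
After line 3 (setdefault 'a' no-op, already exists): d = {'a': 6, 'b': 137}
After line 4 (get('d', 9) returns default since 'd' not in d): d = {'a': 6, 'b': 137, 'c': 9}

{'a': 6, 'b': 137, 'c': 9}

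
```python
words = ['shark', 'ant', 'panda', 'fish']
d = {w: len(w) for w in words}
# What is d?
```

{'shark': 5, 'ant': 3, 'panda': 5, 'fish': 4}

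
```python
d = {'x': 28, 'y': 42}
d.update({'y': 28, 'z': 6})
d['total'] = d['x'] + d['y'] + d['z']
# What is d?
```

After line 1: d = {'x': 28, 'y': 42}
After line 2 (y overwritten, z added): d = {'x': 28, 'y': 28, 'z': 6}
After line 3 (total = 28 + 28 + 6 = 62): d = {'x': 28, 'y': 28, 'z': 6, 'total': 62}

{'x': 28, 'y': 28, 'z': 6, 'total': 62}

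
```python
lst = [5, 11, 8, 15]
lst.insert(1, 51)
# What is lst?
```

[5, 51, 11, 8, 15]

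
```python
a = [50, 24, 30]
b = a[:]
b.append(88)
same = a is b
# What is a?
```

After line 1: a = [50, 24, 30]
After line 2 (b = a[:] is a shallow copy, new object): a = [50, 24, 30], b = [50, 24, 30]
After line 3 (append only mutates b): a = [50, 24, 30], b = [50, 24, 30, 88]
After line 4 (same = a is b; different objects -> False): same = False

[50, 24, 30]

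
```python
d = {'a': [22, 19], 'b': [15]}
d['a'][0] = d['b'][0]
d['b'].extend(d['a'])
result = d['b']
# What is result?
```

After line 1: d = {'a': [22, 19], 'b': [15]}
After line 2 (a[0] = b[0] = 15): d = {'a': [15, 19], 'b': [15]}
After line 3 (b.extend(a) appends [15, 19]): d = {'a': [15, 19], 'b': [15, 15, 19]}
After line 4: result = d['b'] = [15, 15, 19]

[15, 15, 19]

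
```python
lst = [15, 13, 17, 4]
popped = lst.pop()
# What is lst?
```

[15, 13, 17]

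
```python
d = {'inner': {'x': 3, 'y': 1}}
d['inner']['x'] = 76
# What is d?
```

After line 1: d = {'inner': {'x': 3, 'y': 1}}
After line 2 (inner x overwritten): d = {'inner': {'x': 76, 'y': 1}}

{'inner': {'x': 76, 'y': 1}}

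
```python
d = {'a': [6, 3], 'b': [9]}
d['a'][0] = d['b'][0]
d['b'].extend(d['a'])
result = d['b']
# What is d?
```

After line 1: d = {'a': [6, 3], 'b': [9]}
After line 2 (a[0] = b[0] = 9): d = {'a': [9, 3], 'b': [9]}
After line 3 (b.extend(a) appends [9, 3]): d = {'a': [9, 3], 'b': [9, 9, 3]}
After line 4: result = d['b'] = [9, 9, 3]

{'a': [9, 3], 'b': [9, 9, 3]}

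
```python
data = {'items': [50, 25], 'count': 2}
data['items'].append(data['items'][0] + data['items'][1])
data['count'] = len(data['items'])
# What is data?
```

After line 1: data = {'items': [50, 25], 'count': 2}
After line 2 (append 50 + 25 = 75): data = {'items': [50, 25, 75], 'count': 2}
After line 3 (count = len(items) = 3): data = {'items': [50, 25, 75], 'count': 3}

{'items': [50, 25, 75], 'count': 3}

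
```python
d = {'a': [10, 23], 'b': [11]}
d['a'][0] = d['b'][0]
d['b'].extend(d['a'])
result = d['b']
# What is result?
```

After line 1: d = {'a': [10, 23], 'b': [11]}
After line 2 (a[0] = b[0] = 11): d = {'a': [11, 23], 'b': [11]}
After line 3 (b.extend(a) appends [11, 23]): d = {'a': [11, 23], 'b': [11, 11, 23]}
After line 4: result = d['b'] = [11, 11, 23]

[11, 11, 23]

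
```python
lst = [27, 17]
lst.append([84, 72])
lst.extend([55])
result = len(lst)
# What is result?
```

After line 1: lst = [27, 17]
After line 2 (append adds [84, 72] as single element): lst = [27, 17, [84, 72]]
After line 3 (extend unpacks [55], adds 55): lst = [27, 17, [84, 72], 55]
After line 4: result = len(lst) = 4

4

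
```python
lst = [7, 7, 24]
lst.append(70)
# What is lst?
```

[7, 7, 24, 70]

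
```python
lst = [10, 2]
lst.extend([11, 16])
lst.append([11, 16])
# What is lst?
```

After line 1: lst = [10, 2]
After line 2 (extend unpacks [11, 16]): lst = [10, 2, 11, 16]
After line 3 (append adds [11, 16] as single element): lst = [10, 2, 11, 16, [11, 16]]

[10, 2, 11, 16, [11, 16]]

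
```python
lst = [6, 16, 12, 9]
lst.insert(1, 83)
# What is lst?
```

[6, 83, 16, 12, 9]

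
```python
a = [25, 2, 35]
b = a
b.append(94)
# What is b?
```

After line 1: a = [25, 2, 35]
After line 2 (b = a is an alias, same object): a = [25, 2, 35], b = [25, 2, 35]
After line 3 (b.append mutates the shared list): a = [25, 2, 35, 94], b = [25, 2, 35, 94]

[25, 2, 35, 94]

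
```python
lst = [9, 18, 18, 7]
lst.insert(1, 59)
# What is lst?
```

[9, 59, 18, 18, 7]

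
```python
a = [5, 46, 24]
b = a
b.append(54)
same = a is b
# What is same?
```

After line 1: a = [5, 46, 24]
After line 2 (b = a is an alias, same object): a = [5, 46, 24], b = [5, 46, 24]
After line 3 (b.append mutates the shared list): a = [5, 46, 24, 54], b = [5, 46, 24, 54]
After line 4 (same = a is b; same object -> True): same = True

True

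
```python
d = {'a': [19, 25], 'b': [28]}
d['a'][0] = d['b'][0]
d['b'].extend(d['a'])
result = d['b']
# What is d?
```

After line 1: d = {'a': [19, 25], 'b': [28]}
After line 2 (a[0] = b[0] = 28): d = {'a': [28, 25], 'b': [28]}
After line 3 (b.extend(a) appends [28, 25]): d = {'a': [28, 25], 'b': [28, 28, 25]}
After line 4: result = d['b'] = [28, 28, 25]

{'a': [28, 25], 'b': [28, 28, 25]}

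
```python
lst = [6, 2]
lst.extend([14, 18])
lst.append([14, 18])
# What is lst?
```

After line 1: lst = [6, 2]
After line 2 (extend unpacks [14, 18]): lst = [6, 2, 14, 18]
After line 3 (append adds [14, 18] as single element): lst = [6, 2, 14, 18, [14, 18]]

[6, 2, 14, 18, [14, 18]]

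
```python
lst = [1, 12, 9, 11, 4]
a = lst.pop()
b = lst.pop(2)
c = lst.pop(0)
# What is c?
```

After line 1: lst = [1, 12, 9, 11, 4]
After line 2 (pop() -> a = 4): lst = [1, 12, 9, 11]
After line 3 (pop(2) -> b = 9): lst = [1, 12, 11]
After line 4 (pop(0) -> c = 1): lst = [12, 11]

1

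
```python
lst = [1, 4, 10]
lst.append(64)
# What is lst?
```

[1, 4, 10, 64]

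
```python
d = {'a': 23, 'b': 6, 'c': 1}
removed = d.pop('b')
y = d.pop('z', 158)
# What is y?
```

After line 1: d = {'a': 23, 'b': 6, 'c': 1}
After line 2 (pop 'b' returns 6): d = {'a': 23, 'c': 1}, removed = 6
After line 3 (pop 'z' missing, returns default 158): d = {'a': 23, 'c': 1}, y = 158

158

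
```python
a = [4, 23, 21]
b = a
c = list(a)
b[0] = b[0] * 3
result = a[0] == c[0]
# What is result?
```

After line 1: a = [4, 23, 21]
After line 2 (b = a, alias): a = [4, 23, 21], b = [4, 23, 21]
After line 3 (c = list(a) is a copy, new object): c = [4, 23, 21]
After line 4 (b[0] = 4 * 3 = 12; mutates shared a/b): a = b = [12, 23, 21], c = [4, 23, 21]
After line 5 (a[0] = 12, c[0] = 4; result = False)

False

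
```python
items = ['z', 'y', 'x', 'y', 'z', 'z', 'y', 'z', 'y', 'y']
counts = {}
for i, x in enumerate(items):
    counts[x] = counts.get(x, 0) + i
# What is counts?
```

Initial: counts = {}, items = ['z', 'y', 'x', 'y', 'z', 'z', 'y', 'z', 'y', 'y']
i=0, x='z': counts = {'z': 0}
i=1, x='y': counts = {'z': 0, 'y': 1}
i=2, x='x': counts = {'z': 0, 'y': 1, 'x': 2}
i=3, x='y': counts = {'z': 0, 'y': 4, 'x': 2}
i=4, x='z': counts = {'z': 4, 'y': 4, 'x': 2}
i=5, x='z': counts = {'z': 9, 'y': 4, 'x': 2}
i=6, x='y': counts = {'z': 9, 'y': 10, 'x': 2}
i=7, x='z': counts = {'z': 16, 'y': 10, 'x': 2}
i=8, x='y': counts = {'z': 16, 'y': 18, 'x': 2}
i=9, x='y': counts = {'z': 16, 'y': 27, 'x': 2}

{'z': 16, 'y': 27, 'x': 2}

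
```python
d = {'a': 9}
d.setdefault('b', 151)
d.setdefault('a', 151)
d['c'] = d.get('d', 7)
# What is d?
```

After line 1: d = {'a': 9}
After line 2 (setdefault adds 'b'=151): d = {'a': 9, 'b': 151}
After line 3 (setdefault 'a' no-op, already exists): d = {'a': 9, 'b': 151}
After line 4 (get('d', 7) returns default since 'd' not in d): d = {'a': 9, 'b': 151, 'c': 7}

{'a': 9, 'b': 151, 'c': 7}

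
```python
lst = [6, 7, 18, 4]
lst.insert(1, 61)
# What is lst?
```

[6, 61, 7, 18, 4]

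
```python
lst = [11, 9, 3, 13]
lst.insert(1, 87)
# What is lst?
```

[11, 87, 9, 3, 13]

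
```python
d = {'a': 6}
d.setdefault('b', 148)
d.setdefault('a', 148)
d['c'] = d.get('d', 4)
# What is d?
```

After line 1: d = {'a': 6}
After line 2 (setdefault adds 'b'=148): d = {'a': 6, 'b': 148}
After line 3 (setdefault 'a' no-op, already exists): d = {'a': 6, 'b': 148}
After line 4 (get('d', 4) returns default since 'd' not in d): d = {'a': 6, 'b': 148, 'c': 4}

{'a': 6, 'b': 148, 'c': 4}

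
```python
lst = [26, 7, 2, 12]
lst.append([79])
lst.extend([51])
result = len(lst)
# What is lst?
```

After line 1: lst = [26, 7, 2, 12]
After line 2 (append adds [79] as single element): lst = [26, 7, 2, 12, [79]]
After line 3 (extend unpacks [51], adds 51): lst = [26, 7, 2, 12, [79], 51]
After line 4: result = len(lst) = 6

[26, 7, 2, 12, [79], 51]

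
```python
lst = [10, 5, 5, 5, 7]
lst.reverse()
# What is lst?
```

[7, 5, 5, 5, 10]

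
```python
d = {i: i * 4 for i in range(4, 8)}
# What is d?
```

{4: 16, 5: 20, 6: 24, 7: 28}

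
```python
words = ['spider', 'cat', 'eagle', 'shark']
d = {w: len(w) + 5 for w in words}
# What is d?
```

{'spider': 11, 'cat': 8, 'eagle': 10, 'shark': 10}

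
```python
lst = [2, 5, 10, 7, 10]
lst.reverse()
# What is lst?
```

[10, 7, 10, 5, 2]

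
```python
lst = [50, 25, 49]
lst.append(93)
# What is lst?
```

[50, 25, 49, 93]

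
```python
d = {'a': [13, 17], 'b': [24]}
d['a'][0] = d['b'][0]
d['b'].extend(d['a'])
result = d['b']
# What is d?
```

After line 1: d = {'a': [13, 17], 'b': [24]}
After line 2 (a[0] = b[0] = 24): d = {'a': [24, 17], 'b': [24]}
After line 3 (b.extend(a) appends [24, 17]): d = {'a': [24, 17], 'b': [24, 24, 17]}
After line 4: result = d['b'] = [24, 24, 17]

{'a': [24, 17], 'b': [24, 24, 17]}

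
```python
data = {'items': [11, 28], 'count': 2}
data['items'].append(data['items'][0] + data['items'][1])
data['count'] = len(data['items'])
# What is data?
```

After line 1: data = {'items': [11, 28], 'count': 2}
After line 2 (append 11 + 28 = 39): data = {'items': [11, 28, 39], 'count': 2}
After line 3 (count = len(items) = 3): data = {'items': [11, 28, 39], 'count': 3}

{'items': [11, 28, 39], 'count': 3}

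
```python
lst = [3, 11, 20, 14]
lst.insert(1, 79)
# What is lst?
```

[3, 79, 11, 20, 14]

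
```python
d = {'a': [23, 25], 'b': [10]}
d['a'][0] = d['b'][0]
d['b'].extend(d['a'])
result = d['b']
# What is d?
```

After line 1: d = {'a': [23, 25], 'b': [10]}
After line 2 (a[0] = b[0] = 10): d = {'a': [10, 25], 'b': [10]}
After line 3 (b.extend(a) appends [10, 25]): d = {'a': [10, 25], 'b': [10, 10, 25]}
After line 4: result = d['b'] = [10, 10, 25]

{'a': [10, 25], 'b': [10, 10, 25]}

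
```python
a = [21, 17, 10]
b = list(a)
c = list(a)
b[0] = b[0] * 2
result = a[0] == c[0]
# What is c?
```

After line 1: a = [21, 17, 10]
After line 2 (b = list(a), copy): a = [21, 17, 10], b = [21, 17, 10]
After line 3 (c = list(a) is a copy, new object): c = [21, 17, 10]
After line 4 (b[0] = 21 * 2 = 42; only b mutates (copy)): a = [21, 17, 10], b = [42, 17, 10], c = [21, 17, 10]
After line 5 (a[0] = 21, c[0] = 21; result = True)

[21, 17, 10]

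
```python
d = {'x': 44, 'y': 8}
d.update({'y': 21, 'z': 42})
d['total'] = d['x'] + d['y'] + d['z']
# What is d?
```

After line 1: d = {'x': 44, 'y': 8}
After line 2 (y overwritten, z added): d = {'x': 44, 'y': 21, 'z': 42}
After line 3 (total = 44 + 21 + 42 = 107): d = {'x': 44, 'y': 21, 'z': 42, 'total': 107}

{'x': 44, 'y': 21, 'z': 42, 'total': 107}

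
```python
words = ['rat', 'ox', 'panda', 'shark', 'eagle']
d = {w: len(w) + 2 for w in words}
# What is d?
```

{'rat': 5, 'ox': 4, 'panda': 7, 'shark': 7, 'eagle': 7}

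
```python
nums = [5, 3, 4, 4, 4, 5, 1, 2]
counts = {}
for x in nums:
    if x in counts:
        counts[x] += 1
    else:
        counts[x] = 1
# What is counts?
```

Initial: counts = {}, nums = [5, 3, 4, 4, 4, 5, 1, 2]
See 5: counts = {5: 1}
See 3: counts = {5: 1, 3: 1}
See 4: counts = {5: 1, 3: 1, 4: 1}
See 4: counts = {5: 1, 3: 1, 4: 2}
See 4: counts = {5: 1, 3: 1, 4: 3}
See 5: counts = {5: 2, 3: 1, 4: 3}
See 1: counts = {5: 2, 3: 1, 4: 3, 1: 1}
See 2: counts = {5: 2, 3: 1, 4: 3, 1: 1, 2: 1}

{5: 2, 3: 1, 4: 3, 1: 1, 2: 1}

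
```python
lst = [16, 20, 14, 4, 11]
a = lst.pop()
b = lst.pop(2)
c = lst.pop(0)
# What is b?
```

After line 1: lst = [16, 20, 14, 4, 11]
After line 2 (pop() -> a = 11): lst = [16, 20, 14, 4]
After line 3 (pop(2) -> b = 14): lst = [16, 20, 4]
After line 4 (pop(0) -> c = 16): lst = [20, 4]

14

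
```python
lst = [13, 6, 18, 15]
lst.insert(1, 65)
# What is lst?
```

[13, 65, 6, 18, 15]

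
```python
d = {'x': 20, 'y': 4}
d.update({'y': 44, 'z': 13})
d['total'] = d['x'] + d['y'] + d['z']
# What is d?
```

After line 1: d = {'x': 20, 'y': 4}
After line 2 (y overwritten, z added): d = {'x': 20, 'y': 44, 'z': 13}
After line 3 (total = 20 + 44 + 13 = 77): d = {'x': 20, 'y': 44, 'z': 13, 'total': 77}

{'x': 20, 'y': 44, 'z': 13, 'total': 77}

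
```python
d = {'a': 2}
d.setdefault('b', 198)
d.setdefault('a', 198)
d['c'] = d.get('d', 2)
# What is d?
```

After line 1: d = {'a': 2}
After line 2 (setdefault adds 'b'=198): d = {'a': 2, 'b': 198}
After line 3 (setdefault 'a' no-op, already exists): d = {'a': 2, 'b': 198}
After line 4 (get('d', 2) returns default since 'd' not in d): d = {'a': 2, 'b': 198, 'c': 2}

{'a': 2, 'b': 198, 'c': 2}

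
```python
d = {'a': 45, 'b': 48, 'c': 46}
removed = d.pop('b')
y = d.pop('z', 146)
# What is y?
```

After line 1: d = {'a': 45, 'b': 48, 'c': 46}
After line 2 (pop 'b' returns 48): d = {'a': 45, 'c': 46}, removed = 48
After line 3 (pop 'z' missing, returns default 146): d = {'a': 45, 'c': 46}, y = 146

146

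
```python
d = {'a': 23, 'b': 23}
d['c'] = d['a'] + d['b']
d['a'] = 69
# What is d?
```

After line 1: d = {'a': 23, 'b': 23}
After line 2 (d['c'] = 23 + 23): d = {'a': 23, 'b': 23, 'c': 46}
After line 3: d = {'a': 69, 'b': 23, 'c': 46}

{'a': 69, 'b': 23, 'c': 46}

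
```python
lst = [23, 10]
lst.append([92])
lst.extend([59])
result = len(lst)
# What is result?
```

After line 1: lst = [23, 10]
After line 2 (append adds [92] as single element): lst = [23, 10, [92]]
After line 3 (extend unpacks [59], adds 59): lst = [23, 10, [92], 59]
After line 4: result = len(lst) = 4

4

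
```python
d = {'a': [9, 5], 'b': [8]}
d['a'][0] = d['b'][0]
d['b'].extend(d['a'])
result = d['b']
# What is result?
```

After line 1: d = {'a': [9, 5], 'b': [8]}
After line 2 (a[0] = b[0] = 8): d = {'a': [8, 5], 'b': [8]}
After line 3 (b.extend(a) appends [8, 5]): d = {'a': [8, 5], 'b': [8, 8, 5]}
After line 4: result = d['b'] = [8, 8, 5]

[8, 8, 5]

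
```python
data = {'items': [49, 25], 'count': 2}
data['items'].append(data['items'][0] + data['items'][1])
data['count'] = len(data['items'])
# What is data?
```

After line 1: data = {'items': [49, 25], 'count': 2}
After line 2 (append 49 + 25 = 74): data = {'items': [49, 25, 74], 'count': 2}
After line 3 (count = len(items) = 3): data = {'items': [49, 25, 74], 'count': 3}

{'items': [49, 25, 74], 'count': 3}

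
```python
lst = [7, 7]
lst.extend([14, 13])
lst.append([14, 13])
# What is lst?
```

After line 1: lst = [7, 7]
After line 2 (extend unpacks [14, 13]): lst = [7, 7, 14, 13]
After line 3 (append adds [14, 13] as single element): lst = [7, 7, 14, 13, [14, 13]]

[7, 7, 14, 13, [14, 13]]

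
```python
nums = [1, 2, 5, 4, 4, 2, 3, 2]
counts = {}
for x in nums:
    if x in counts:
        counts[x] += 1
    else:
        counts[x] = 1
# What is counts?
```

Initial: counts = {}, nums = [1, 2, 5, 4, 4, 2, 3, 2]
See 1: counts = {1: 1}
See 2: counts = {1: 1, 2: 1}
See 5: counts = {1: 1, 2: 1, 5: 1}
See 4: counts = {1: 1, 2: 1, 5: 1, 4: 1}
See 4: counts = {1: 1, 2: 1, 5: 1, 4: 2}
See 2: counts = {1: 1, 2: 2, 5: 1, 4: 2}
See 3: counts = {1: 1, 2: 2, 5: 1, 4: 2, 3: 1}
See 2: counts = {1: 1, 2: 3, 5: 1, 4: 2, 3: 1}

{1: 1, 2: 3, 5: 1, 4: 2, 3: 1}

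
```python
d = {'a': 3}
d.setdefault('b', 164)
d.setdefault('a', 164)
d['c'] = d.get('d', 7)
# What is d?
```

After line 1: d = {'a': 3}
After line 2 (setdefault adds 'b'=164): d = {'a': 3, 'b': 164}
After line 3 (setdefault 'a' no-op, already exists): d = {'a': 3, 'b': 164}
After line 4 (get('d', 7) returns default since 'd' not in d): d = {'a': 3, 'b': 164, 'c': 7}

{'a': 3, 'b': 164, 'c': 7}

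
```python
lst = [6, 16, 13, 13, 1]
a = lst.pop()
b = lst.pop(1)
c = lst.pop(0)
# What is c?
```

After line 1: lst = [6, 16, 13, 13, 1]
After line 2 (pop() -> a = 1): lst = [6, 16, 13, 13]
After line 3 (pop(1) -> b = 16): lst = [6, 13, 13]
After line 4 (pop(0) -> c = 6): lst = [13, 13]

6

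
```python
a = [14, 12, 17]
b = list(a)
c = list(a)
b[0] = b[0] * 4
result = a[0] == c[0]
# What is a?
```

After line 1: a = [14, 12, 17]
After line 2 (b = list(a), copy): a = [14, 12, 17], b = [14, 12, 17]
After line 3 (c = list(a) is a copy, new object): c = [14, 12, 17]
After line 4 (b[0] = 14 * 4 = 56; only b mutates (copy)): a = [14, 12, 17], b = [56, 12, 17], c = [14, 12, 17]
After line 5 (a[0] = 14, c[0] = 14; result = True)

[14, 12, 17]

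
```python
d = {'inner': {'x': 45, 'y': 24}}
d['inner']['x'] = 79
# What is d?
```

After line 1: d = {'inner': {'x': 45, 'y': 24}}
After line 2 (inner x overwritten): d = {'inner': {'x': 79, 'y': 24}}

{'inner': {'x': 79, 'y': 24}}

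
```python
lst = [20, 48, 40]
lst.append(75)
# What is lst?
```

[20, 48, 40, 75]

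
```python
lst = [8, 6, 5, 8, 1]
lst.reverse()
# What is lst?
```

[1, 8, 5, 6, 8]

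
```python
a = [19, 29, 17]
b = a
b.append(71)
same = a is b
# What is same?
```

After line 1: a = [19, 29, 17]
After line 2 (b = a is an alias, same object): a = [19, 29, 17], b = [19, 29, 17]
After line 3 (b.append mutates the shared list): a = [19, 29, 17, 71], b = [19, 29, 17, 71]
After line 4 (same = a is b; same object -> True): same = True

True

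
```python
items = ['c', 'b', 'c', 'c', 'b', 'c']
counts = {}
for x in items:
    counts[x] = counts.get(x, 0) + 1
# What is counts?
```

Initial: counts = {}, items = ['c', 'b', 'c', 'c', 'b', 'c']
See 'c': counts = {'c': 1}
See 'b': counts = {'c': 1, 'b': 1}
See 'c': counts = {'c': 2, 'b': 1}
See 'c': counts = {'c': 3, 'b': 1}
See 'b': counts = {'c': 3, 'b': 2}
See 'c': counts = {'c': 4, 'b': 2}

{'c': 4, 'b': 2}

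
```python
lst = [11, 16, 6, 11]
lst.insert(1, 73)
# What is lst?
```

[11, 73, 16, 6, 11]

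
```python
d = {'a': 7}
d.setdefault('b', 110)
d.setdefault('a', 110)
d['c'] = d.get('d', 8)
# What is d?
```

After line 1: d = {'a': 7}
After line 2 (setdefault adds 'b'=110): d = {'a': 7, 'b': 110}
After line 3 (setdefault 'a' no-op, already exists): d = {'a': 7, 'b': 110}
After line 4 (get('d', 8) returns default since 'd' not in d): d = {'a': 7, 'b': 110, 'c': 8}

{'a': 7, 'b': 110, 'c': 8}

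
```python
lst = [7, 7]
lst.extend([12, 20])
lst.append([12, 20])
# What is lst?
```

After line 1: lst = [7, 7]
After line 2 (extend unpacks [12, 20]): lst = [7, 7, 12, 20]
After line 3 (append adds [12, 20] as single element): lst = [7, 7, 12, 20, [12, 20]]

[7, 7, 12, 20, [12, 20]]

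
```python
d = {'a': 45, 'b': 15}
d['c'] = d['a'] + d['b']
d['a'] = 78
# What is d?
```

After line 1: d = {'a': 45, 'b': 15}
After line 2 (d['c'] = 45 + 15): d = {'a': 45, 'b': 15, 'c': 60}
After line 3: d = {'a': 78, 'b': 15, 'c': 60}

{'a': 78, 'b': 15, 'c': 60}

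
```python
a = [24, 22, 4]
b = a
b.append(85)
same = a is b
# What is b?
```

After line 1: a = [24, 22, 4]
After line 2 (b = a is an alias, same object): a = [24, 22, 4], b = [24, 22, 4]
After line 3 (b.append mutates the shared list): a = [24, 22, 4, 85], b = [24, 22, 4, 85]
After line 4 (same = a is b; same object -> True): same = True

[24, 22, 4, 85]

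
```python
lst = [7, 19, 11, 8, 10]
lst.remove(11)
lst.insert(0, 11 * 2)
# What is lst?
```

After line 1: lst = [7, 19, 11, 8, 10]
After line 2 (remove first 11): lst = [7, 19, 8, 10]
After line 3 (insert 22 at index 0): lst = [22, 7, 19, 8, 10]

[22, 7, 19, 8, 10]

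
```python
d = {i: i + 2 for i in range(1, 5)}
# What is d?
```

{1: 3, 2: 4, 3: 5, 4: 6}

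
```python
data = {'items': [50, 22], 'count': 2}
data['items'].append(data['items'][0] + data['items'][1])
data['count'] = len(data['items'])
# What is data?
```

After line 1: data = {'items': [50, 22], 'count': 2}
After line 2 (append 50 + 22 = 72): data = {'items': [50, 22, 72], 'count': 2}
After line 3 (count = len(items) = 3): data = {'items': [50, 22, 72], 'count': 3}

{'items': [50, 22, 72], 'count': 3}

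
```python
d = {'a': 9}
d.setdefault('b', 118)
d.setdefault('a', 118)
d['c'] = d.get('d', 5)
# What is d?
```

After line 1: d = {'a': 9}
After line 2 (setdefault adds 'b'=118): d = {'a': 9, 'b': 118}
After line 3 (setdefault 'a' no-op, already exists): d = {'a': 9, 'b': 118}
After line 4 (get('d', 5) returns default since 'd' not in d): d = {'a': 9, 'b': 118, 'c': 5}

{'a': 9, 'b': 118, 'c': 5}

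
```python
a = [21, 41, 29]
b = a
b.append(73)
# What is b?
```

After line 1: a = [21, 41, 29]
After line 2 (b = a is an alias, same object): a = [21, 41, 29], b = [21, 41, 29]
After line 3 (b.append mutates the shared list): a = [21, 41, 29, 73], b = [21, 41, 29, 73]

[21, 41, 29, 73]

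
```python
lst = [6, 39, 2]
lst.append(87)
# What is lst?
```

[6, 39, 2, 87]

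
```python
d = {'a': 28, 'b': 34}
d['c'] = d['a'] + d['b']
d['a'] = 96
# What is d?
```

After line 1: d = {'a': 28, 'b': 34}
After line 2 (d['c'] = 28 + 34): d = {'a': 28, 'b': 34, 'c': 62}
After line 3: d = {'a': 96, 'b': 34, 'c': 62}

{'a': 96, 'b': 34, 'c': 62}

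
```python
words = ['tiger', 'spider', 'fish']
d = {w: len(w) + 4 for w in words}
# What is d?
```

{'tiger': 9, 'spider': 10, 'fish': 8}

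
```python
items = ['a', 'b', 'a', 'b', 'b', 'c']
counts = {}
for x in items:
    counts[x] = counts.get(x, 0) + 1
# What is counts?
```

Initial: counts = {}, items = ['a', 'b', 'a', 'b', 'b', 'c']
See 'a': counts = {'a': 1}
See 'b': counts = {'a': 1, 'b': 1}
See 'a': counts = {'a': 2, 'b': 1}
See 'b': counts = {'a': 2, 'b': 2}
See 'b': counts = {'a': 2, 'b': 3}
See 'c': counts = {'a': 2, 'b': 3, 'c': 1}

{'a': 2, 'b': 3, 'c': 1}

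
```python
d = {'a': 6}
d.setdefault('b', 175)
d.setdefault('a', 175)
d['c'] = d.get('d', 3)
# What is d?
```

After line 1: d = {'a': 6}
After line 2 (setdefault adds 'b'=175): d = {'a': 6, 'b': 175}
After line 3 (setdefault 'a' no-op, already exists): d = {'a': 6, 'b': 175}
After line 4 (get('d', 3) returns default since 'd' not in d): d = {'a': 6, 'b': 175, 'c': 3}

{'a': 6, 'b': 175, 'c': 3}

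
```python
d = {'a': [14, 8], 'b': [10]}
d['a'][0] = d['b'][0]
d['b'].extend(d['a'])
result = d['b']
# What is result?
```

After line 1: d = {'a': [14, 8], 'b': [10]}
After line 2 (a[0] = b[0] = 10): d = {'a': [10, 8], 'b': [10]}
After line 3 (b.extend(a) appends [10, 8]): d = {'a': [10, 8], 'b': [10, 10, 8]}
After line 4: result = d['b'] = [10, 10, 8]

[10, 10, 8]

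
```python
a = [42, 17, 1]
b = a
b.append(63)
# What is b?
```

After line 1: a = [42, 17, 1]
After line 2 (b = a is an alias, same object): a = [42, 17, 1], b = [42, 17, 1]
After line 3 (b.append mutates the shared list): a = [42, 17, 1, 63], b = [42, 17, 1, 63]

[42, 17, 1, 63]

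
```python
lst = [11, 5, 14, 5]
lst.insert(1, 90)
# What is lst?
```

[11, 90, 5, 14, 5]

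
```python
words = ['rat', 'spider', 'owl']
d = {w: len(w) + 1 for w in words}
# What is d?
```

{'rat': 4, 'spider': 7, 'owl': 4}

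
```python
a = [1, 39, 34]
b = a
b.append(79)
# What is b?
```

After line 1: a = [1, 39, 34]
After line 2 (b = a is an alias, same object): a = [1, 39, 34], b = [1, 39, 34]
After line 3 (b.append mutates the shared list): a = [1, 39, 34, 79], b = [1, 39, 34, 79]

[1, 39, 34, 79]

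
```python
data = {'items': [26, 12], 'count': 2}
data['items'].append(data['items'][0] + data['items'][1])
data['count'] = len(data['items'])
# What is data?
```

After line 1: data = {'items': [26, 12], 'count': 2}
After line 2 (append 26 + 12 = 38): data = {'items': [26, 12, 38], 'count': 2}
After line 3 (count = len(items) = 3): data = {'items': [26, 12, 38], 'count': 3}

{'items': [26, 12, 38], 'count': 3}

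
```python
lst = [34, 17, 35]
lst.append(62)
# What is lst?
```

[34, 17, 35, 62]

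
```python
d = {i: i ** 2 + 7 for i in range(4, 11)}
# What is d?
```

{4: 23, 5: 32, 6: 43, 7: 56, 8: 71, 9: 88, 10: 107}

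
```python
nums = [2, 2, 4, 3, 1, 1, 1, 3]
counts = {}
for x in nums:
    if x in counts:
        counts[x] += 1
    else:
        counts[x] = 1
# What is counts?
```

Initial: counts = {}, nums = [2, 2, 4, 3, 1, 1, 1, 3]
See 2: counts = {2: 1}
See 2: counts = {2: 2}
See 4: counts = {2: 2, 4: 1}
See 3: counts = {2: 2, 4: 1, 3: 1}
See 1: counts = {2: 2, 4: 1, 3: 1, 1: 1}
See 1: counts = {2: 2, 4: 1, 3: 1, 1: 2}
See 1: counts = {2: 2, 4: 1, 3: 1, 1: 3}
See 3: counts = {2: 2, 4: 1, 3: 2, 1: 3}

{2: 2, 4: 1, 3: 2, 1: 3}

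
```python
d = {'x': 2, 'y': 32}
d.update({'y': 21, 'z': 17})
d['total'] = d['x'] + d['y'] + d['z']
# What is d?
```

After line 1: d = {'x': 2, 'y': 32}
After line 2 (y overwritten, z added): d = {'x': 2, 'y': 21, 'z': 17}
After line 3 (total = 2 + 21 + 17 = 40): d = {'x': 2, 'y': 21, 'z': 17, 'total': 40}

{'x': 2, 'y': 21, 'z': 17, 'total': 40}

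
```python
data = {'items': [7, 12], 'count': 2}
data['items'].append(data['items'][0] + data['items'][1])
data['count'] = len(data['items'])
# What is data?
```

After line 1: data = {'items': [7, 12], 'count': 2}
After line 2 (append 7 + 12 = 19): data = {'items': [7, 12, 19], 'count': 2}
After line 3 (count = len(items) = 3): data = {'items': [7, 12, 19], 'count': 3}

{'items': [7, 12, 19], 'count': 3}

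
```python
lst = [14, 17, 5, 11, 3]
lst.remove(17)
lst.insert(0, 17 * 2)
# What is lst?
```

After line 1: lst = [14, 17, 5, 11, 3]
After line 2 (remove first 17): lst = [14, 5, 11, 3]
After line 3 (insert 34 at index 0): lst = [34, 14, 5, 11, 3]

[34, 14, 5, 11, 3]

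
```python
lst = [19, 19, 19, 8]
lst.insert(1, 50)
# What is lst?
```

[19, 50, 19, 19, 8]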